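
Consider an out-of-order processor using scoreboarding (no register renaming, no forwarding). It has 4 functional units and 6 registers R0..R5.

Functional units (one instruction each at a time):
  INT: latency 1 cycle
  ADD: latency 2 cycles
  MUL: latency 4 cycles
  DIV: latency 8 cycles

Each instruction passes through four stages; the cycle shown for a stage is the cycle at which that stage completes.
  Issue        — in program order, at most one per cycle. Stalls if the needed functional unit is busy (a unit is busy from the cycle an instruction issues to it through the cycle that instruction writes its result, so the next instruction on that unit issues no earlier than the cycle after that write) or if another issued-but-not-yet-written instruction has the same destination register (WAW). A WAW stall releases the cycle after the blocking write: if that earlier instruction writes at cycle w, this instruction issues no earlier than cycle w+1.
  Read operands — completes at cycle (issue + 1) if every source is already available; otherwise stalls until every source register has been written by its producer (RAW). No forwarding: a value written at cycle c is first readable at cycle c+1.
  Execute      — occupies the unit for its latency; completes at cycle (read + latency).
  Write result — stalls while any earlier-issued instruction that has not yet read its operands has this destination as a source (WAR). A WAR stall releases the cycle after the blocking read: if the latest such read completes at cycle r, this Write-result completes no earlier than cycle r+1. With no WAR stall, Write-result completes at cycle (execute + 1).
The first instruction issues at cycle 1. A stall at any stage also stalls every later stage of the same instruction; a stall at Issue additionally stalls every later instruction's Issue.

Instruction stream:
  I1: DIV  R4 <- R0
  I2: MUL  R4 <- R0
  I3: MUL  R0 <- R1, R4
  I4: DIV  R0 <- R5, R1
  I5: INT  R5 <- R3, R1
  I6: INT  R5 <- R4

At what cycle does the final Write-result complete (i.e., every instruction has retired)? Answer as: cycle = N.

cycle = 36

t=1  I1 issues→DIV
t=2  I1 reads
t=10  I1 exec-done
t=11  I1 writes R4
t=12  I2 issues→MUL
t=13  I2 reads
t=17  I2 exec-done
t=18  I2 writes R4
t=19  I3 issues→MUL
t=20  I3 reads
t=24  I3 exec-done
t=25  I3 writes R0
t=26  I4 issues→DIV
t=27  I4 reads, I5 issues→INT
t=28  I5 reads
t=29  I5 exec-done
t=30  I5 writes R5
t=31  I6 issues→INT
t=32  I6 reads
t=33  I6 exec-done
t=34  I6 writes R5
t=35  I4 exec-done
t=36  I4 writes R0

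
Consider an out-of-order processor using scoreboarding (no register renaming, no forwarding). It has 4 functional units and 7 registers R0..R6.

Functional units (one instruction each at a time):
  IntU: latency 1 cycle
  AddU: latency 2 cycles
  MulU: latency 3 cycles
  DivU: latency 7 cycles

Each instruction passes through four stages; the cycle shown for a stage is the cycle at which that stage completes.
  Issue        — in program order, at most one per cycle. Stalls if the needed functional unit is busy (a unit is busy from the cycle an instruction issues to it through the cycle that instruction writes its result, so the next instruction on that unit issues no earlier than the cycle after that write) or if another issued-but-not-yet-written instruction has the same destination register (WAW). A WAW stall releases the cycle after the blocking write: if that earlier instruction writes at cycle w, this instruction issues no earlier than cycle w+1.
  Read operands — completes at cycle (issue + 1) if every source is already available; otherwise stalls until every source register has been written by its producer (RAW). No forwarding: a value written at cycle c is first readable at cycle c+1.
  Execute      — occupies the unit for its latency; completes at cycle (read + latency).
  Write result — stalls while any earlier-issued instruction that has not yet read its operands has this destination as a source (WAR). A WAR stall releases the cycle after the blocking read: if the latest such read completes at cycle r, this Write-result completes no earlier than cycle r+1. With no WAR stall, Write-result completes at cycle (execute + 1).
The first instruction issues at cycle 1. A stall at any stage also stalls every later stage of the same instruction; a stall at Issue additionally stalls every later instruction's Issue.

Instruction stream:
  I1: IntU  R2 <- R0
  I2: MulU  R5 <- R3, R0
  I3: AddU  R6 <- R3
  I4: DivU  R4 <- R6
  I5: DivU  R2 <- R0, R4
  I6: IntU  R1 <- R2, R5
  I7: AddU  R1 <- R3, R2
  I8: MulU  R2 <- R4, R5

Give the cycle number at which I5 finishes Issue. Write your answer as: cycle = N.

cycle = 17

cycle 1: I1→IntU
cycle 2: I1 RO; I2→MulU
cycle 3: I1 EX; I2 RO; I3→AddU
cycle 4: I1 WR R2; I3 RO; I4→DivU
cycle 6: I2 EX; I3 EX
cycle 7: I2 WR R5; I3 WR R6
cycle 8: I4 RO
cycle 15: I4 EX
cycle 16: I4 WR R4
cycle 17: I5→DivU
cycle 18: I5 RO; I6→IntU
cycle 25: I5 EX
cycle 26: I5 WR R2
cycle 27: I6 RO
cycle 28: I6 EX
cycle 29: I6 WR R1
cycle 30: I7→AddU
cycle 31: I7 RO; I8→MulU
cycle 32: I8 RO
cycle 33: I7 EX
cycle 34: I7 WR R1
cycle 35: I8 EX
cycle 36: I8 WR R2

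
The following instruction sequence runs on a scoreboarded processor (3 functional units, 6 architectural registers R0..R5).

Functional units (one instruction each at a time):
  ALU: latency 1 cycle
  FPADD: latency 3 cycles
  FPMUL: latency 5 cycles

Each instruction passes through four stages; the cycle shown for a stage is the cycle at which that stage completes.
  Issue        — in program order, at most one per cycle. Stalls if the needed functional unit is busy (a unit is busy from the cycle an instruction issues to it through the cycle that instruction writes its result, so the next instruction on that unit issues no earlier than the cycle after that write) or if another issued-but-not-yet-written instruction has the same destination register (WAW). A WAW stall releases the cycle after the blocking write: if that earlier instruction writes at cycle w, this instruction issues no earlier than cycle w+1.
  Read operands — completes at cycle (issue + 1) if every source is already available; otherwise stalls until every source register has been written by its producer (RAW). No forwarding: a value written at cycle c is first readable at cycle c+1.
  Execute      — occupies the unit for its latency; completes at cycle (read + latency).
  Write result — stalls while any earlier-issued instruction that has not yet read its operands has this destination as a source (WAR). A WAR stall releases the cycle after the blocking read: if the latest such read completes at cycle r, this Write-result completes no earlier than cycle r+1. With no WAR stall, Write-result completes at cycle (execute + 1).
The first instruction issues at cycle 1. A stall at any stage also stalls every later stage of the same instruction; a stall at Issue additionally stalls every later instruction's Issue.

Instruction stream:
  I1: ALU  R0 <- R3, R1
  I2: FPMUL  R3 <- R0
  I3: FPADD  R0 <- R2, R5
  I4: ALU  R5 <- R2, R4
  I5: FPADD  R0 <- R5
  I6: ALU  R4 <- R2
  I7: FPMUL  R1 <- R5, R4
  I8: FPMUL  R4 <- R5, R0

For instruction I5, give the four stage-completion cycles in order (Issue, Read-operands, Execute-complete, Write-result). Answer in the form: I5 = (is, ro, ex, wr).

[1] I1 dispatched to ALU
[2] I1 operands ready · I2 dispatched to FPMUL
[3] I1 complete
[4] R0←I1
[5] I2 operands ready · I3 dispatched to FPADD
[6] I3 operands ready · I4 dispatched to ALU
[7] I4 operands ready
[8] I4 complete
[9] I3 complete · R5←I4
[10] I2 complete · R0←I3
[11] R3←I2 · I5 dispatched to FPADD
[12] I5 operands ready · I6 dispatched to ALU
[13] I6 operands ready · I7 dispatched to FPMUL
[14] I6 complete
[15] I5 complete · R4←I6
[16] R0←I5 · I7 operands ready
[21] I7 complete
[22] R1←I7
[23] I8 dispatched to FPMUL
[24] I8 operands ready
[29] I8 complete
[30] R4←I8

I5 = (11, 12, 15, 16)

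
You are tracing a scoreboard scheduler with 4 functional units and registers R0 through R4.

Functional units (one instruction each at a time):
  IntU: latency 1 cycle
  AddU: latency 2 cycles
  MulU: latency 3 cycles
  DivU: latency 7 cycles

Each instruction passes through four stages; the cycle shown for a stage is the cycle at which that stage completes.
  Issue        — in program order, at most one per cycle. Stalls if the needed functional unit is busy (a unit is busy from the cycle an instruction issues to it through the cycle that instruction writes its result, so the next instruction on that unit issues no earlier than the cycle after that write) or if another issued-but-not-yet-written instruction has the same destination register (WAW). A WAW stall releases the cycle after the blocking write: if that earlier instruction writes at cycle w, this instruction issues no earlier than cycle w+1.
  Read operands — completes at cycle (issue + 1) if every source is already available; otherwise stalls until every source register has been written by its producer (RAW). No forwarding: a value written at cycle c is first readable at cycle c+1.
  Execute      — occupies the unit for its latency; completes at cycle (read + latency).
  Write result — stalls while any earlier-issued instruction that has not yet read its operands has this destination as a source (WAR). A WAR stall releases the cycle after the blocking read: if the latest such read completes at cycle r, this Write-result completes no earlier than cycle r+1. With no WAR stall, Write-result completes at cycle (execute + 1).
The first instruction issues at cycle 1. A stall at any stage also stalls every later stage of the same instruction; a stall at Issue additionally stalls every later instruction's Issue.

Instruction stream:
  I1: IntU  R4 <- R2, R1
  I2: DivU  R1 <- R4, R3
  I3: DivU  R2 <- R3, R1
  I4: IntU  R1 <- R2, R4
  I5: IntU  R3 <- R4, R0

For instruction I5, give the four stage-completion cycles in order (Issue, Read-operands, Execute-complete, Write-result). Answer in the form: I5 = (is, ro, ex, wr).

t=1  I1→IntU
t=2  I1 RO; I2→DivU
t=3  I1 EX
t=4  I1 WR R4
t=5  I2 RO
t=12  I2 EX
t=13  I2 WR R1
t=14  I3→DivU
t=15  I3 RO; I4→IntU
t=22  I3 EX
t=23  I3 WR R2
t=24  I4 RO
t=25  I4 EX
t=26  I4 WR R1
t=27  I5→IntU
t=28  I5 RO
t=29  I5 EX
t=30  I5 WR R3

I5 = (27, 28, 29, 30)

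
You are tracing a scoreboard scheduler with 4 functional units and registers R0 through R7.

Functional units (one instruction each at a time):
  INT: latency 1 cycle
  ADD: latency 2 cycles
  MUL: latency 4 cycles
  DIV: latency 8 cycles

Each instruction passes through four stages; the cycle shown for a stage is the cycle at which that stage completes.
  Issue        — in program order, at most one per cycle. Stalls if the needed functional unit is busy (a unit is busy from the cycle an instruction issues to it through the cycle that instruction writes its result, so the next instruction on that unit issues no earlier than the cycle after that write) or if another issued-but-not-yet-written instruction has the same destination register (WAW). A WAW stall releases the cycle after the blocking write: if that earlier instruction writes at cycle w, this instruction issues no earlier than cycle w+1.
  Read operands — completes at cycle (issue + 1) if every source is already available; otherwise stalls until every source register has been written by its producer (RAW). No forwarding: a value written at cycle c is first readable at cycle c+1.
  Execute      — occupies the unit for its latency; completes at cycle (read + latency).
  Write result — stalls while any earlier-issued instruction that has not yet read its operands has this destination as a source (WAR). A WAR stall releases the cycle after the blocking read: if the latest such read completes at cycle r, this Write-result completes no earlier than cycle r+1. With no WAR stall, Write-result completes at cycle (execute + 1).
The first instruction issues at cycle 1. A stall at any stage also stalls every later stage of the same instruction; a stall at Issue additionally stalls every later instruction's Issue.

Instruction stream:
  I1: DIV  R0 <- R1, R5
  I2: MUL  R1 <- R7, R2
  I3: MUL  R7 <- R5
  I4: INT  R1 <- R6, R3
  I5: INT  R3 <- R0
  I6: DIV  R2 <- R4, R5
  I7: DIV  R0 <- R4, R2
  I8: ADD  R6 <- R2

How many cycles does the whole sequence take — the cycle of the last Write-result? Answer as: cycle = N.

cycle = 36

t=1  I1→DIV
t=2  I1 RO | I2→MUL
t=3  I2 RO
t=7  I2 EX
t=8  I2 WR R1
t=9  I3→MUL
t=10  I1 EX | I3 RO | I4→INT
t=11  I1 WR R0 | I4 RO
t=12  I4 EX
t=13  I4 WR R1
t=14  I3 EX | I5→INT
t=15  I3 WR R7 | I5 RO | I6→DIV
t=16  I5 EX | I6 RO
t=17  I5 WR R3
t=24  I6 EX
t=25  I6 WR R2
t=26  I7→DIV
t=27  I7 RO | I8→ADD
t=28  I8 RO
t=30  I8 EX
t=31  I8 WR R6
t=35  I7 EX
t=36  I7 WR R0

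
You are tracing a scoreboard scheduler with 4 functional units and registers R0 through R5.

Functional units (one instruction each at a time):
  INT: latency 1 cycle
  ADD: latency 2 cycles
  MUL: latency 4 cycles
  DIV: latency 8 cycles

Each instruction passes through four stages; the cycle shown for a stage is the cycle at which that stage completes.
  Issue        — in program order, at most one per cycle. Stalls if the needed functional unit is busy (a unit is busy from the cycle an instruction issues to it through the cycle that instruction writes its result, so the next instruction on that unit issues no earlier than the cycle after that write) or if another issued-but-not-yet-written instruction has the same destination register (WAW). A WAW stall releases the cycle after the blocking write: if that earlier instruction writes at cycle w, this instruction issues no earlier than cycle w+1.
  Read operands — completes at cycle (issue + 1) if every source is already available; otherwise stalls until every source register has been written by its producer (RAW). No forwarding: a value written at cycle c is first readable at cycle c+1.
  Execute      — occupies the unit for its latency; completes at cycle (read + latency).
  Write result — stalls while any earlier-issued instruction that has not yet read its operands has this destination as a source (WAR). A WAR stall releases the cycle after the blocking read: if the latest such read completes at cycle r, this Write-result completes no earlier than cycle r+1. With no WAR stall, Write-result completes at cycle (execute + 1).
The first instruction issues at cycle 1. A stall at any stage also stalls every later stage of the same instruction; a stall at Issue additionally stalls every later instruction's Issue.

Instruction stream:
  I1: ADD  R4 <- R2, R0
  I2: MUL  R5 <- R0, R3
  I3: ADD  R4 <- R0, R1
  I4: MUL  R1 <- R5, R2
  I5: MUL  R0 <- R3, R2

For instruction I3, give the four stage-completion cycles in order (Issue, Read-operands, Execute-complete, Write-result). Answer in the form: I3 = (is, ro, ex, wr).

I3 = (6, 7, 9, 10)

I1 -> (1, 2, 4, 5)
I2 -> (2, 3, 7, 8)
I3 -> (6, 7, 9, 10)  // struct: ADD busy until I1 writes@5
I4 -> (9, 10, 14, 15)  // struct: MUL busy until I2 writes@8
I5 -> (16, 17, 21, 22)  // struct: MUL busy until I4 writes@15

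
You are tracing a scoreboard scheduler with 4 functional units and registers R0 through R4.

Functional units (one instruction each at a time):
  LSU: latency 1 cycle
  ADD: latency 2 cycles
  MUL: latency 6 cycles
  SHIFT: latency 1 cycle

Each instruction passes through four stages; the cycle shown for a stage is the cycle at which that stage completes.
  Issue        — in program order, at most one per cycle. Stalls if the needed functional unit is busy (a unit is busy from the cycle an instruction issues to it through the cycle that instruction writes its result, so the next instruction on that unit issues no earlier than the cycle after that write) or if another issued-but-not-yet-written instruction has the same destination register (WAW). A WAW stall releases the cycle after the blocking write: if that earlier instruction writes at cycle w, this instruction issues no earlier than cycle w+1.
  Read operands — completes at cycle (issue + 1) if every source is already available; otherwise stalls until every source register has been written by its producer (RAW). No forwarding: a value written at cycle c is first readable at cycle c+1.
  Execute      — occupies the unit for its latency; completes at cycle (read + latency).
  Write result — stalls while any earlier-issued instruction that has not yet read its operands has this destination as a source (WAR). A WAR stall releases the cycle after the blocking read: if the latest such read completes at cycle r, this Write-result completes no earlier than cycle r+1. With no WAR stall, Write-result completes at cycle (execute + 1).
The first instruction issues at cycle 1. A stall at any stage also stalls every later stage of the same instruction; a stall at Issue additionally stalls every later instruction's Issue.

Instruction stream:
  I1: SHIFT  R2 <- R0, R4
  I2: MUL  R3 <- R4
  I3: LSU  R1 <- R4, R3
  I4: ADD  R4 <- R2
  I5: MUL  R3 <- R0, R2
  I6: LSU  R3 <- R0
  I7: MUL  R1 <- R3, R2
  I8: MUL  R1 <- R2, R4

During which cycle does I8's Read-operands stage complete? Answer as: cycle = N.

cycle = 33

[I1] 1/2/3/4
[I2] 2/3/9/10
[I3] 3/11/12/13  (RAW R3: wait I2 write@10)
[I4] 4/5/7/12  (WAR R4: wait I3 read@11)
[I5] 11/12/18/19  (struct: MUL busy until I2 writes@10)
[I6] 20/21/22/23  (WAW R3: wait I5 write@19)
[I7] 21/24/30/31  (RAW R3: wait I6 write@23)
[I8] 32/33/39/40  (struct: MUL busy until I7 writes@31)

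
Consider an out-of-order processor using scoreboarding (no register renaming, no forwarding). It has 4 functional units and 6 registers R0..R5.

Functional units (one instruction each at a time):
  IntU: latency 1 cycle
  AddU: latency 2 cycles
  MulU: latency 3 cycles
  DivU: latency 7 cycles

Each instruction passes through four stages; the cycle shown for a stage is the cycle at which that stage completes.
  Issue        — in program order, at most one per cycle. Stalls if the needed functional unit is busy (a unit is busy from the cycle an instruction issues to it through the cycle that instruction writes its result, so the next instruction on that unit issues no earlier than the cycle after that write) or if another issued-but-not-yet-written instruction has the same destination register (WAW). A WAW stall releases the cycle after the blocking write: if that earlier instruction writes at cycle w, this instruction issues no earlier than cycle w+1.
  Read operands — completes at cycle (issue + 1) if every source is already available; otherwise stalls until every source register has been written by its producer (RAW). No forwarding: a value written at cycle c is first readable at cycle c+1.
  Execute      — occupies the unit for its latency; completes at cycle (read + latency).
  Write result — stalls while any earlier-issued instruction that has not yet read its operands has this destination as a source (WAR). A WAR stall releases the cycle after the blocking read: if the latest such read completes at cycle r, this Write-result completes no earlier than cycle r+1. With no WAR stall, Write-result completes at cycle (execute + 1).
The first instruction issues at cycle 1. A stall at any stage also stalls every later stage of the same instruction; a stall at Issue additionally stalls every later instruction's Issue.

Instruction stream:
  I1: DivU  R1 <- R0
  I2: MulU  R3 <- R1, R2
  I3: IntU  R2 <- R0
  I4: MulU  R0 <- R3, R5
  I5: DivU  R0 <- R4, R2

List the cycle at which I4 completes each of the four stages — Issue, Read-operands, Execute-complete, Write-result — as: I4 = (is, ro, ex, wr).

I4 = (16, 17, 20, 21)

I1: IS=1 RO=2 EX=9 WR=10
I2: IS=2 RO=11 EX=14 WR=15  [RAW R1: wait I1 write@10]
I3: IS=3 RO=4 EX=5 WR=12  [WAR R2: wait I2 read@11]
I4: IS=16 RO=17 EX=20 WR=21  [struct: MulU busy until I2 writes@15]
I5: IS=22 RO=23 EX=30 WR=31  [WAW R0: wait I4 write@21]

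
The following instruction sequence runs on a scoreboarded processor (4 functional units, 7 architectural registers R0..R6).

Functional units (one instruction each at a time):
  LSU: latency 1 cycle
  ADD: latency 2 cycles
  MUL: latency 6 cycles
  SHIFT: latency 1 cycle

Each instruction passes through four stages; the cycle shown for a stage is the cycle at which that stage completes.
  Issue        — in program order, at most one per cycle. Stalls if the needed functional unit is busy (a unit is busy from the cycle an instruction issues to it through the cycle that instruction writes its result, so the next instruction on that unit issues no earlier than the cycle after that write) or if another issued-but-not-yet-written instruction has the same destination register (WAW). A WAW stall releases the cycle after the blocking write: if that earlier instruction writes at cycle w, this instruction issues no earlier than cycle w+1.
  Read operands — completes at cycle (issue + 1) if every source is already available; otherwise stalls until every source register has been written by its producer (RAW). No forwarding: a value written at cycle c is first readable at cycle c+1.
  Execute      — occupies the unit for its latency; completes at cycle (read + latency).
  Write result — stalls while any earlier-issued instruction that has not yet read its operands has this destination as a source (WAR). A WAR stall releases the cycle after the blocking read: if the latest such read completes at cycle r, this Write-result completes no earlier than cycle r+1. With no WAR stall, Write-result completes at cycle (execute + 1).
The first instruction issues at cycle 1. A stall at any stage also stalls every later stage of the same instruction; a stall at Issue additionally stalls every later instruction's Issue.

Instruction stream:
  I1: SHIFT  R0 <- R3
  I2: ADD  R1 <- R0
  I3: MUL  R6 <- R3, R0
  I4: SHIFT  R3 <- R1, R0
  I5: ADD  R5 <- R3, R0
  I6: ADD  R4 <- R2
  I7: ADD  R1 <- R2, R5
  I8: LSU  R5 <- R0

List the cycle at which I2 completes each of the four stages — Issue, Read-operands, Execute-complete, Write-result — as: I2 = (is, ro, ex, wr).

c1: issue I1 (SHIFT)
c2: I1 read-ops | issue I2 (ADD)
c3: I1 finished on SHIFT | issue I3 (MUL)
c4: I1→R0
c5: I2 read-ops | I3 read-ops | issue I4 (SHIFT)
c7: I2 finished on ADD
c8: I2→R1
c9: I4 read-ops | issue I5 (ADD)
c10: I4 finished on SHIFT
c11: I3 finished on MUL | I4→R3
c12: I3→R6 | I5 read-ops
c14: I5 finished on ADD
c15: I5→R5
c16: issue I6 (ADD)
c17: I6 read-ops
c19: I6 finished on ADD
c20: I6→R4
c21: issue I7 (ADD)
c22: I7 read-ops | issue I8 (LSU)
c23: I8 read-ops
c24: I7 finished on ADD | I8 finished on LSU
c25: I7→R1 | I8→R5

I2 = (2, 5, 7, 8)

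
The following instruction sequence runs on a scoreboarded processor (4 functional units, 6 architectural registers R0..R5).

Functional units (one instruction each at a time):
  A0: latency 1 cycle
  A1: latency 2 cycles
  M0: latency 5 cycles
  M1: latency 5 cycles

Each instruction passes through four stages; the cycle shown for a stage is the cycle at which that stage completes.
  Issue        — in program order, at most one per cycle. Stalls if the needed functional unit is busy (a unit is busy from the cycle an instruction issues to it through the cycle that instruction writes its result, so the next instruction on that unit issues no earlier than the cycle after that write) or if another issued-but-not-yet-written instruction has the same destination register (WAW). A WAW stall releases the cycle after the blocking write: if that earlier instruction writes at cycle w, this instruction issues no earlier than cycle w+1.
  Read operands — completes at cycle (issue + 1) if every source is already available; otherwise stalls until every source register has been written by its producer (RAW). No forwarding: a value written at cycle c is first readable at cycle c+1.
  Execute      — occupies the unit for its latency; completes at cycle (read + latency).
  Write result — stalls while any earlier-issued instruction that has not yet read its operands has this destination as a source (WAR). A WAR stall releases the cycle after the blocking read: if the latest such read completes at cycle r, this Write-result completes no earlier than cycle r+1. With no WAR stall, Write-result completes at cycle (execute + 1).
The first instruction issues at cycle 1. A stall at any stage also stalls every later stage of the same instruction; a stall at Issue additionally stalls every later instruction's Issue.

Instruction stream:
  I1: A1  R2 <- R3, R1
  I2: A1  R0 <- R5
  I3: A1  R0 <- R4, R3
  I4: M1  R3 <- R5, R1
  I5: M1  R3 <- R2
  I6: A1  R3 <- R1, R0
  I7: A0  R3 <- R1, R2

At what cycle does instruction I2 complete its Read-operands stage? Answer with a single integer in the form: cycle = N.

cycle 1: I1 issues→A1
cycle 2: I1 reads
cycle 4: I1 exec-done
cycle 5: I1 writes R2
cycle 6: I2 issues→A1
cycle 7: I2 reads
cycle 9: I2 exec-done
cycle 10: I2 writes R0
cycle 11: I3 issues→A1
cycle 12: I3 reads · I4 issues→M1
cycle 13: I4 reads
cycle 14: I3 exec-done
cycle 15: I3 writes R0
cycle 18: I4 exec-done
cycle 19: I4 writes R3
cycle 20: I5 issues→M1
cycle 21: I5 reads
cycle 26: I5 exec-done
cycle 27: I5 writes R3
cycle 28: I6 issues→A1
cycle 29: I6 reads
cycle 31: I6 exec-done
cycle 32: I6 writes R3
cycle 33: I7 issues→A0
cycle 34: I7 reads
cycle 35: I7 exec-done
cycle 36: I7 writes R3

cycle = 7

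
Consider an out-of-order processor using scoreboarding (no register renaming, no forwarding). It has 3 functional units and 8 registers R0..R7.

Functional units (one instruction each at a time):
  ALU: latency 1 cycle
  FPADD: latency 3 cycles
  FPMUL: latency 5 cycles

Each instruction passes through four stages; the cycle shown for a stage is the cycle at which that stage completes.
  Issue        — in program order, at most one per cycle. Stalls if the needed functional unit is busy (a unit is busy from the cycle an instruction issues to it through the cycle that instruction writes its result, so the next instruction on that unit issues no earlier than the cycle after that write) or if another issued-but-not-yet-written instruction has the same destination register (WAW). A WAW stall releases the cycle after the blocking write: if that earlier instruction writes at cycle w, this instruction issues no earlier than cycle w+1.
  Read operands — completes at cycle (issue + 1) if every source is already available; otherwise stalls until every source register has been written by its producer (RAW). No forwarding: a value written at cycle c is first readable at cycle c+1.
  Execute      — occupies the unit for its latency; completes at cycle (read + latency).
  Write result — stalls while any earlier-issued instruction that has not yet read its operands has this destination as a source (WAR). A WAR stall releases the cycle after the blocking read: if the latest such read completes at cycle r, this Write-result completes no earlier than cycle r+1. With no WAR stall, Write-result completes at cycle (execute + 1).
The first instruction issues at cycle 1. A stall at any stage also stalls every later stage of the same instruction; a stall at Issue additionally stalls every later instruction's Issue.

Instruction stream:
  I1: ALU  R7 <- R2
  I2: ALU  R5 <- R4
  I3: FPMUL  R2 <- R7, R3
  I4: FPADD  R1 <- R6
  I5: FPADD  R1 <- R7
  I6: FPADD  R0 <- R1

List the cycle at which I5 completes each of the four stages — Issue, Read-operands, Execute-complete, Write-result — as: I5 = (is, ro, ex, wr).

[I1] 1/2/3/4
[I2] 5/6/7/8  (struct: ALU busy until I1 writes@4)
[I3] 6/7/12/13
[I4] 7/8/11/12
[I5] 13/14/17/18  (struct: FPADD busy until I4 writes@12)
[I6] 19/20/23/24  (struct: FPADD busy until I5 writes@18)

I5 = (13, 14, 17, 18)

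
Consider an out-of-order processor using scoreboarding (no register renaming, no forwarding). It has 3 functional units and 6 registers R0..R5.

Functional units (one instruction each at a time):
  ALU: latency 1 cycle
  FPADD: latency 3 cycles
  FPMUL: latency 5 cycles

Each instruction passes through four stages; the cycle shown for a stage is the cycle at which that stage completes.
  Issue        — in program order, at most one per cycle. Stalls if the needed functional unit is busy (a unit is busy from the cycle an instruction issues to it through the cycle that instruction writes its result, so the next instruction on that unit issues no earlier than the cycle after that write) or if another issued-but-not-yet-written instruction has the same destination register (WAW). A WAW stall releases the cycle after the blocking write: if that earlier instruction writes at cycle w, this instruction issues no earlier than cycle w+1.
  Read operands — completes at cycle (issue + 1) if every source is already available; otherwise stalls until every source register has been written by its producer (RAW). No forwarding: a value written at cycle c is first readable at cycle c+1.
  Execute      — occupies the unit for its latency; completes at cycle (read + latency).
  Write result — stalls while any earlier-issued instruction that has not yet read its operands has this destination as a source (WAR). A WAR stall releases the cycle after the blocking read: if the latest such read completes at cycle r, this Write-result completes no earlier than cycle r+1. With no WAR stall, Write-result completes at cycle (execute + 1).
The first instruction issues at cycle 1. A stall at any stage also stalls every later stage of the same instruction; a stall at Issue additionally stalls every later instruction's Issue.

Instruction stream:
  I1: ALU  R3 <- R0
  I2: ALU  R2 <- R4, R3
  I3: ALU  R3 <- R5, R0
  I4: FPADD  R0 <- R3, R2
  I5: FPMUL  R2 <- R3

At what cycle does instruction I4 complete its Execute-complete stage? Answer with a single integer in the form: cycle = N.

  I1 | 1 | 2 | 3 | 4
  I2 | 5 | 6 | 7 | 8   struct: ALU busy until I1 writes@4
  I3 | 9 | 10 | 11 | 12   struct: ALU busy until I2 writes@8
  I4 | 10 | 13 | 16 | 17   RAW R3: wait I3 write@12
  I5 | 11 | 13 | 18 | 19   RAW R3: wait I3 write@12

cycle = 16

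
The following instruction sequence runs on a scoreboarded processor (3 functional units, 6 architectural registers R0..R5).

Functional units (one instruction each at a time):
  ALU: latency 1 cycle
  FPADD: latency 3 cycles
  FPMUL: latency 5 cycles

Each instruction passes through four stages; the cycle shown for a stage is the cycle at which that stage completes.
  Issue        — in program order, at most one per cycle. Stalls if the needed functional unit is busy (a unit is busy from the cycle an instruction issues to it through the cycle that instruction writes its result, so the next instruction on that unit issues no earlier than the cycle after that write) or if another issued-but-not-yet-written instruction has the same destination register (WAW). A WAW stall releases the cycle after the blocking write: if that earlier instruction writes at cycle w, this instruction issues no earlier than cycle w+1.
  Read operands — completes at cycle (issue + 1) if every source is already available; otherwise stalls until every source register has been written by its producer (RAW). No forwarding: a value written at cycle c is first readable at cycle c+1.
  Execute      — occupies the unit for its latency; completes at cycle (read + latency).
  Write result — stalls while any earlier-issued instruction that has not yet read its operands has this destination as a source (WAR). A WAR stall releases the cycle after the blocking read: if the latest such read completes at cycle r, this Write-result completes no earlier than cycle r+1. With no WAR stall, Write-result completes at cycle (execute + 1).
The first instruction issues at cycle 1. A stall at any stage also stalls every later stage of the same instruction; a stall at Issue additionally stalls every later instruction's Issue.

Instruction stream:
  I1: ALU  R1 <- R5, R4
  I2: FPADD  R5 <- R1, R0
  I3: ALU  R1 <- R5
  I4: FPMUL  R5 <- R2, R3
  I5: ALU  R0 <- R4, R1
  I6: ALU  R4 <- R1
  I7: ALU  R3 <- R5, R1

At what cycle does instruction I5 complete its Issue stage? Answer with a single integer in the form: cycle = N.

cycle = 13

t=1  I1 issues→ALU
t=2  I1 reads, I2 issues→FPADD
t=3  I1 exec-done
t=4  I1 writes R1
t=5  I2 reads, I3 issues→ALU
t=8  I2 exec-done
t=9  I2 writes R5
t=10  I3 reads, I4 issues→FPMUL
t=11  I3 exec-done, I4 reads
t=12  I3 writes R1
t=13  I5 issues→ALU
t=14  I5 reads
t=15  I5 exec-done
t=16  I4 exec-done, I5 writes R0
t=17  I4 writes R5, I6 issues→ALU
t=18  I6 reads
t=19  I6 exec-done
t=20  I6 writes R4
t=21  I7 issues→ALU
t=22  I7 reads
t=23  I7 exec-done
t=24  I7 writes R3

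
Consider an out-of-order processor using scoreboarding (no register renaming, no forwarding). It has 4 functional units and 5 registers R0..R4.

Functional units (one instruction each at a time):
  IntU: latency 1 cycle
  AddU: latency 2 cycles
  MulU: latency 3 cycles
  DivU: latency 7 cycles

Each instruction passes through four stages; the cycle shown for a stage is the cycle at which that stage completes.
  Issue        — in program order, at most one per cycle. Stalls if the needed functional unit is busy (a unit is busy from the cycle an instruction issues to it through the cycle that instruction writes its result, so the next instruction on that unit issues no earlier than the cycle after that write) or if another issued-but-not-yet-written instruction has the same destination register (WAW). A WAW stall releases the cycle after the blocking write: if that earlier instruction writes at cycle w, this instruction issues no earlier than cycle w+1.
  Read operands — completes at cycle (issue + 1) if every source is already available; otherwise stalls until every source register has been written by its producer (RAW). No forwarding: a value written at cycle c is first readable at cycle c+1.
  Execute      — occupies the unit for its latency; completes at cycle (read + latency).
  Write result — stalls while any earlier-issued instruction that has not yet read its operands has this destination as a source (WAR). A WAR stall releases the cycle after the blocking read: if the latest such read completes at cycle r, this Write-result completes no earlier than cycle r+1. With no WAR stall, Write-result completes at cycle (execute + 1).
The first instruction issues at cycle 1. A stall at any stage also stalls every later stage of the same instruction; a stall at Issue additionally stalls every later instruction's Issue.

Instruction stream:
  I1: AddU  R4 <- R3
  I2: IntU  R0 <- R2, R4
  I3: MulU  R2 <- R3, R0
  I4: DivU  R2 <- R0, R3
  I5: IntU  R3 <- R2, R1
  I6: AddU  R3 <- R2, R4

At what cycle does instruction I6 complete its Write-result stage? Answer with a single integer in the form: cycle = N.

cycle = 31

[I1] 1/2/4/5
[I2] 2/6/7/8  (RAW R4: wait I1 write@5)
[I3] 3/9/12/13  (RAW R0: wait I2 write@8)
[I4] 14/15/22/23  (WAW R2: wait I3 write@13)
[I5] 15/24/25/26  (RAW R2: wait I4 write@23)
[I6] 27/28/30/31  (WAW R3: wait I5 write@26)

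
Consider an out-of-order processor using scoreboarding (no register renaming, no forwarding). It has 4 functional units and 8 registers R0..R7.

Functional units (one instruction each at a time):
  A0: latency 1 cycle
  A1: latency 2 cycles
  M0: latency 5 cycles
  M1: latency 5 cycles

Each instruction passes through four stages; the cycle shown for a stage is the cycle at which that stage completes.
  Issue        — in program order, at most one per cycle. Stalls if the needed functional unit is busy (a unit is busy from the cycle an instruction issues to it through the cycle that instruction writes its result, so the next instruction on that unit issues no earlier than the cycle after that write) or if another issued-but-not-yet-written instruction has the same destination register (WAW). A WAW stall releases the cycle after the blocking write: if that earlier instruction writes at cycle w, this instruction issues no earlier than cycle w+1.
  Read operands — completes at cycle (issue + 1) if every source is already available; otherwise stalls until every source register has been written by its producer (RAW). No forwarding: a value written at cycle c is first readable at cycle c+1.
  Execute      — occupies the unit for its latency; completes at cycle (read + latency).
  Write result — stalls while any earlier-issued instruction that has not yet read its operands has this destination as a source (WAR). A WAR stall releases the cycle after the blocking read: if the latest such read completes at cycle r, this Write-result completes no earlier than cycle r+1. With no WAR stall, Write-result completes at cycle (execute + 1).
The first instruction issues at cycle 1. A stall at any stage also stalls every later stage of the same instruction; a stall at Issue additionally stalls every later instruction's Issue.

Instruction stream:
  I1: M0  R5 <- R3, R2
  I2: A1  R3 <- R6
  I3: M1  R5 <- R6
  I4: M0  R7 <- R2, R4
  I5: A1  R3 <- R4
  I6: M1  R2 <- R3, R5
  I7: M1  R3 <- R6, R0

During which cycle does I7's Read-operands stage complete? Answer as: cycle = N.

t=1  I1 dispatched to M0
t=2  I1 operands ready | I2 dispatched to A1
t=3  I2 operands ready
t=5  I2 complete
t=6  R3←I2
t=7  I1 complete
t=8  R5←I1
t=9  I3 dispatched to M1
t=10  I3 operands ready | I4 dispatched to M0
t=11  I4 operands ready | I5 dispatched to A1
t=12  I5 operands ready
t=14  I5 complete
t=15  I3 complete | R3←I5
t=16  R5←I3 | I4 complete
t=17  R7←I4 | I6 dispatched to M1
t=18  I6 operands ready
t=23  I6 complete
t=24  R2←I6
t=25  I7 dispatched to M1
t=26  I7 operands ready
t=31  I7 complete
t=32  R3←I7

cycle = 26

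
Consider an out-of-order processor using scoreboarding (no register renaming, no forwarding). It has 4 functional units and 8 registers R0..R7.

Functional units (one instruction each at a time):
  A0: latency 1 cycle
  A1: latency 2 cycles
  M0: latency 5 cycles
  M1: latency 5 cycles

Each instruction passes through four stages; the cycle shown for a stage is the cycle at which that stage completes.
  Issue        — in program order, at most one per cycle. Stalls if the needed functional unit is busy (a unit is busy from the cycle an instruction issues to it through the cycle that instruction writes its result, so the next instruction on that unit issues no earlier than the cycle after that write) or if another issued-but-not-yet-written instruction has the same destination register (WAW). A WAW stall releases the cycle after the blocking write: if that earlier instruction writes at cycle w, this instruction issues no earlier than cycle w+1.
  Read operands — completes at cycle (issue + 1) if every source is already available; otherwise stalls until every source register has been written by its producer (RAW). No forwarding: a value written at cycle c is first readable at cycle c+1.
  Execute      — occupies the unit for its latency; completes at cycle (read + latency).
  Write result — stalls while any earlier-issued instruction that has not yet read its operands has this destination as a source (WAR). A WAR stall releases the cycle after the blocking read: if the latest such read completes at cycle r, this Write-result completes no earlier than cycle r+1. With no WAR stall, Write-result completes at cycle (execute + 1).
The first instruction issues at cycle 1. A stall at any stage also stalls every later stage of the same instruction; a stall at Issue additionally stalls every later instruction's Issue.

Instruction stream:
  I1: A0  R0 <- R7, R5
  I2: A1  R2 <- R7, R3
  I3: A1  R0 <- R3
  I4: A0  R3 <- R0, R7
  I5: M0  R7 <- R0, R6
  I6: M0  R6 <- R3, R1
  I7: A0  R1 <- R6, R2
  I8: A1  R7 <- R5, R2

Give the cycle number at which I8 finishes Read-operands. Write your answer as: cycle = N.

cycle = 22

I1 -> (1, 2, 3, 4)
I2 -> (2, 3, 5, 6)
I3 -> (7, 8, 10, 11)  // struct: A1 busy until I2 writes@6
I4 -> (8, 12, 13, 14)  // RAW R0: wait I3 write@11
I5 -> (9, 12, 17, 18)  // RAW R0: wait I3 write@11
I6 -> (19, 20, 25, 26)  // struct: M0 busy until I5 writes@18
I7 -> (20, 27, 28, 29)  // RAW R6: wait I6 write@26
I8 -> (21, 22, 24, 25)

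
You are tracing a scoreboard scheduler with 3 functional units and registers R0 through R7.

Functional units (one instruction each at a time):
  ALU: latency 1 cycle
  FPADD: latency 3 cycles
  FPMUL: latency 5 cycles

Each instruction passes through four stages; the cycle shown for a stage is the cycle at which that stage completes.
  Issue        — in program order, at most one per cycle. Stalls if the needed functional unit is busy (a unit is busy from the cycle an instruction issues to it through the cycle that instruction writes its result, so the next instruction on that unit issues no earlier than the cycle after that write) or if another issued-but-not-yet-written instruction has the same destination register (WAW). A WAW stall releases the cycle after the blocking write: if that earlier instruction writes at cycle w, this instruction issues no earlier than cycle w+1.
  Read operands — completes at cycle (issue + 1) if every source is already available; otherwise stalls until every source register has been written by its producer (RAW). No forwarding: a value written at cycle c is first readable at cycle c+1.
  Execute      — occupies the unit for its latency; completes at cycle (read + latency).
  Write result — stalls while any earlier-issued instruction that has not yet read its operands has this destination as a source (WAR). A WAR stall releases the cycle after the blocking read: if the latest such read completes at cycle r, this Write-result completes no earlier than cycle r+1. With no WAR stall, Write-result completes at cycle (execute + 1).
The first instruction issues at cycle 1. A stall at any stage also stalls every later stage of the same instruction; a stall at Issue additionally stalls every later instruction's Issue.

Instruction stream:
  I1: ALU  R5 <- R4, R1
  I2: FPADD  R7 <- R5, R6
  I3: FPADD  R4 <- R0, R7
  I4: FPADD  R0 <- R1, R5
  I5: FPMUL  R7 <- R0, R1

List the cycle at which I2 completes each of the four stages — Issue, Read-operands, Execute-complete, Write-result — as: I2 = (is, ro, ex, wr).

I2 = (2, 5, 8, 9)

c1: issue I1 (ALU)
c2: I1 read-ops, issue I2 (FPADD)
c3: I1 finished on ALU
c4: I1→R5
c5: I2 read-ops
c8: I2 finished on FPADD
c9: I2→R7
c10: issue I3 (FPADD)
c11: I3 read-ops
c14: I3 finished on FPADD
c15: I3→R4
c16: issue I4 (FPADD)
c17: I4 read-ops, issue I5 (FPMUL)
c20: I4 finished on FPADD
c21: I4→R0
c22: I5 read-ops
c27: I5 finished on FPMUL
c28: I5→R7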